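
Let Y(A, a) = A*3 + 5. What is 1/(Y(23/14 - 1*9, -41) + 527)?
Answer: 14/7139 ≈ 0.0019611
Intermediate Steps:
Y(A, a) = 5 + 3*A (Y(A, a) = 3*A + 5 = 5 + 3*A)
1/(Y(23/14 - 1*9, -41) + 527) = 1/((5 + 3*(23/14 - 1*9)) + 527) = 1/((5 + 3*(23*(1/14) - 9)) + 527) = 1/((5 + 3*(23/14 - 9)) + 527) = 1/((5 + 3*(-103/14)) + 527) = 1/((5 - 309/14) + 527) = 1/(-239/14 + 527) = 1/(7139/14) = 14/7139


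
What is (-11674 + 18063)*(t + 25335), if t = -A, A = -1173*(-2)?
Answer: 146876721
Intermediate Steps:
A = 2346
t = -2346 (t = -1*2346 = -2346)
(-11674 + 18063)*(t + 25335) = (-11674 + 18063)*(-2346 + 25335) = 6389*22989 = 146876721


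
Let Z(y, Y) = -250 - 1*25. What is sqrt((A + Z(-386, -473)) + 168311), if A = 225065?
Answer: sqrt(393101) ≈ 626.98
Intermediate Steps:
Z(y, Y) = -275 (Z(y, Y) = -250 - 25 = -275)
sqrt((A + Z(-386, -473)) + 168311) = sqrt((225065 - 275) + 168311) = sqrt(224790 + 168311) = sqrt(393101)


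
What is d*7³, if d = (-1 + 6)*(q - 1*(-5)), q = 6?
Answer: 18865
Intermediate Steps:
d = 55 (d = (-1 + 6)*(6 - 1*(-5)) = 5*(6 + 5) = 5*11 = 55)
d*7³ = 55*7³ = 55*343 = 18865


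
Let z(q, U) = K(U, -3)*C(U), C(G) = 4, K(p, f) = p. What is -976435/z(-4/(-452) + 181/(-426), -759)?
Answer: 976435/3036 ≈ 321.62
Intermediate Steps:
z(q, U) = 4*U (z(q, U) = U*4 = 4*U)
-976435/z(-4/(-452) + 181/(-426), -759) = -976435/(4*(-759)) = -976435/(-3036) = -976435*(-1/3036) = 976435/3036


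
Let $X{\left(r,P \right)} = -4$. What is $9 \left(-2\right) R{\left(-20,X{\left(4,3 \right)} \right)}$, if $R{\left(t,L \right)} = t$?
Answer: $360$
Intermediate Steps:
$9 \left(-2\right) R{\left(-20,X{\left(4,3 \right)} \right)} = 9 \left(-2\right) \left(-20\right) = \left(-18\right) \left(-20\right) = 360$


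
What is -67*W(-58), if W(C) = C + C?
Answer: 7772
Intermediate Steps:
W(C) = 2*C
-67*W(-58) = -134*(-58) = -67*(-116) = 7772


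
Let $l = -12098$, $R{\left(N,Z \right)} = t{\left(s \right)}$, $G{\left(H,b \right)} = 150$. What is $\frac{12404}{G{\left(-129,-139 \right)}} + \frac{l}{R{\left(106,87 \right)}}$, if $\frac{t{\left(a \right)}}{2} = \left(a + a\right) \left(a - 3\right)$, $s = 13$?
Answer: $\frac{231769}{3900} \approx 59.428$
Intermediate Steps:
$t{\left(a \right)} = 4 a \left(-3 + a\right)$ ($t{\left(a \right)} = 2 \left(a + a\right) \left(a - 3\right) = 2 \cdot 2 a \left(-3 + a\right) = 4 a \left(-3 + a\right)$)
$R{\left(N,Z \right)} = 520$ ($R{\left(N,Z \right)} = 4 \cdot 13 \left(-3 + 13\right) = 4 \cdot 13 \cdot 10 = 520$)
$\frac{12404}{G{\left(-129,-139 \right)}} + \frac{l}{R{\left(106,87 \right)}} = \frac{12404}{150} - \frac{12098}{520} = 12404 \cdot \frac{1}{150} - \frac{6049}{260} = \frac{6202}{75} - \frac{6049}{260} = \frac{231769}{3900}$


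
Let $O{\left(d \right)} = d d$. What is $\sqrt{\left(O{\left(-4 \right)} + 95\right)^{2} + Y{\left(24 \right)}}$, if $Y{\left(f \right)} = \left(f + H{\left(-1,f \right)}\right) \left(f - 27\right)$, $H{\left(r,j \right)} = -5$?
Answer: $2 \sqrt{3066} \approx 110.74$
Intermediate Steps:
$Y{\left(f \right)} = \left(-27 + f\right) \left(-5 + f\right)$ ($Y{\left(f \right)} = \left(f - 5\right) \left(f - 27\right) = \left(-5 + f\right) \left(-27 + f\right) = \left(-27 + f\right) \left(-5 + f\right)$)
$O{\left(d \right)} = d^{2}$
$\sqrt{\left(O{\left(-4 \right)} + 95\right)^{2} + Y{\left(24 \right)}} = \sqrt{\left(\left(-4\right)^{2} + 95\right)^{2} + \left(135 + 24^{2} - 768\right)} = \sqrt{\left(16 + 95\right)^{2} + \left(135 + 576 - 768\right)} = \sqrt{111^{2} - 57} = \sqrt{12321 - 57} = \sqrt{12264} = 2 \sqrt{3066}$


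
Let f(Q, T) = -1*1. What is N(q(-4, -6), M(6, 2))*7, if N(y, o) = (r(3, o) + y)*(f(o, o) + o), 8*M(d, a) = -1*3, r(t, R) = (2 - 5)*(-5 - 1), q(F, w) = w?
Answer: -231/2 ≈ -115.50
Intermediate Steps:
r(t, R) = 18 (r(t, R) = -3*(-6) = 18)
f(Q, T) = -1
M(d, a) = -3/8 (M(d, a) = (-1*3)/8 = (1/8)*(-3) = -3/8)
N(y, o) = (-1 + o)*(18 + y) (N(y, o) = (18 + y)*(-1 + o) = (-1 + o)*(18 + y))
N(q(-4, -6), M(6, 2))*7 = (-18 - 1*(-6) + 18*(-3/8) - 3/8*(-6))*7 = (-18 + 6 - 27/4 + 9/4)*7 = -33/2*7 = -231/2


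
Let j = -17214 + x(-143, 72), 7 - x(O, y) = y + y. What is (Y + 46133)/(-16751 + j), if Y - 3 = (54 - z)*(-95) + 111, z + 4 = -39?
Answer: -18516/17051 ≈ -1.0859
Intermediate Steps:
x(O, y) = 7 - 2*y (x(O, y) = 7 - (y + y) = 7 - 2*y)
z = -43 (z = -4 - 39 = -43)
j = -17351 (j = -17214 + (7 - 2*72) = -17214 + (7 - 144) = -17214 - 137 = -17351)
Y = -9101 (Y = 3 + ((54 - 1*(-43))*(-95) + 111) = 3 + ((54 + 43)*(-95) + 111) = 3 + (97*(-95) + 111) = 3 + (-9215 + 111) = 3 - 9104 = -9101)
(Y + 46133)/(-16751 + j) = (-9101 + 46133)/(-16751 - 17351) = 37032/(-34102) = 37032*(-1/34102) = -18516/17051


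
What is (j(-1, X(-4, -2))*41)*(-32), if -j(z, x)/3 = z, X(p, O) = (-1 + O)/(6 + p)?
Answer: -3936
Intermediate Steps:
X(p, O) = (-1 + O)/(6 + p)
j(z, x) = -3*z
(j(-1, X(-4, -2))*41)*(-32) = (-3*(-1)*41)*(-32) = (3*41)*(-32) = 123*(-32) = -3936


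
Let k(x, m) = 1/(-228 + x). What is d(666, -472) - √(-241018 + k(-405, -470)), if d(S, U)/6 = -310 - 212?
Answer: -3132 - I*√96573262035/633 ≈ -3132.0 - 490.94*I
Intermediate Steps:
d(S, U) = -3132 (d(S, U) = 6*(-310 - 212) = 6*(-522) = -3132)
d(666, -472) - √(-241018 + k(-405, -470)) = -3132 - √(-241018 + 1/(-228 - 405)) = -3132 - √(-241018 + 1/(-633)) = -3132 - √(-241018 - 1/633) = -3132 - √(-152564395/633) = -3132 - I*√96573262035/633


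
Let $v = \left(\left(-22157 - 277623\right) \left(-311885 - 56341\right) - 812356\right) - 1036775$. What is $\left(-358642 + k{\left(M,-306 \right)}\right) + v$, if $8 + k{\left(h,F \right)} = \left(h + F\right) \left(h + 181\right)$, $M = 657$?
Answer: $110384876637$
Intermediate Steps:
$k{\left(h,F \right)} = -8 + \left(181 + h\right) \left(F + h\right)$ ($k{\left(h,F \right)} = -8 + \left(h + F\right) \left(h + 181\right) = -8 + \left(F + h\right) \left(181 + h\right) = -8 + \left(181 + h\right) \left(F + h\right)$)
$v = 110384941149$ ($v = \left(\left(-299780\right) \left(-368226\right) - 812356\right) - 1036775 = \left(110386790280 - 812356\right) - 1036775 = 110385977924 - 1036775 = 110384941149$)
$\left(-358642 + k{\left(M,-306 \right)}\right) + v = \left(-358642 + \left(-8 + 657^{2} + 181 \left(-306\right) + 181 \cdot 657 - 201042\right)\right) + 110384941149 = \left(-358642 - -294130\right) + 110384941149 = \left(-358642 + 294130\right) + 110384941149 = -64512 + 110384941149 = 110384876637$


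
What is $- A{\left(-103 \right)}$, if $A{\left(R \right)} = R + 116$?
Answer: $-13$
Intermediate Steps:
$A{\left(R \right)} = 116 + R$
$- A{\left(-103 \right)} = - (116 - 103) = \left(-1\right) 13 = -13$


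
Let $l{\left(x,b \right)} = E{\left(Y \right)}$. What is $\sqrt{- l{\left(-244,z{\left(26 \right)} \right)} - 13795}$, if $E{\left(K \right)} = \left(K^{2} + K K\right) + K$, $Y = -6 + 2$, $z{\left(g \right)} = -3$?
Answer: $i \sqrt{13823} \approx 117.57 i$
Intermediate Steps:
$Y = -4$
$E{\left(K \right)} = K + 2 K^{2}$ ($E{\left(K \right)} = \left(K^{2} + K^{2}\right) + K = 2 K^{2} + K = K + 2 K^{2}$)
$l{\left(x,b \right)} = 28$ ($l{\left(x,b \right)} = - 4 \left(1 + 2 \left(-4\right)\right) = - 4 \left(1 - 8\right) = \left(-4\right) \left(-7\right) = 28$)
$\sqrt{- l{\left(-244,z{\left(26 \right)} \right)} - 13795} = \sqrt{\left(-1\right) 28 - 13795} = \sqrt{-28 - 13795} = \sqrt{-13823} = i \sqrt{13823}$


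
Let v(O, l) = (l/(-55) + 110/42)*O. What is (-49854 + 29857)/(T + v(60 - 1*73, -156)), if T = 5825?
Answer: -23096535/6645962 ≈ -3.4753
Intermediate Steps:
v(O, l) = O*(55/21 - l/55) (v(O, l) = (l*(-1/55) + 110*(1/42))*O = (-l/55 + 55/21)*O = (55/21 - l/55)*O = O*(55/21 - l/55))
(-49854 + 29857)/(T + v(60 - 1*73, -156)) = (-49854 + 29857)/(5825 + (60 - 1*73)*(3025 - 21*(-156))/1155) = -19997/(5825 + (60 - 73)*(3025 + 3276)/1155) = -19997/(5825 + (1/1155)*(-13)*6301) = -19997/(5825 - 81913/1155) = -19997/6645962/1155 = -19997*1155/6645962 = -23096535/6645962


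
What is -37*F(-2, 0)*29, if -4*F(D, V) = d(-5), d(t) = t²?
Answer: 26825/4 ≈ 6706.3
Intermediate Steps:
F(D, V) = -25/4 (F(D, V) = -¼*(-5)² = -¼*25 = -25/4)
-37*F(-2, 0)*29 = -37*(-25/4)*29 = (925/4)*29 = 26825/4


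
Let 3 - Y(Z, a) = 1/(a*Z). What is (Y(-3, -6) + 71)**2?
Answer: 1771561/324 ≈ 5467.8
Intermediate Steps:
Y(Z, a) = 3 - 1/(Z*a) (Y(Z, a) = 3 - 1/(a*Z) = 3 - 1/(Z*a))
(Y(-3, -6) + 71)**2 = ((3 - 1/(-3*(-6))) + 71)**2 = ((3 - 1*(-1/3)*(-1/6)) + 71)**2 = ((3 - 1/18) + 71)**2 = (53/18 + 71)**2 = (1331/18)**2 = 1771561/324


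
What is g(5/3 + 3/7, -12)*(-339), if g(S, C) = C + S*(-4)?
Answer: 48364/7 ≈ 6909.1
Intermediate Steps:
g(S, C) = C - 4*S
g(5/3 + 3/7, -12)*(-339) = (-12 - 4*(5/3 + 3/7))*(-339) = (-12 - 4*44/21)*(-339) = (-12 - 176/21)*(-339) = -428/21*(-339) = 48364/7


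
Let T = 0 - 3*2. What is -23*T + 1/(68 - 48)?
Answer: 2761/20 ≈ 138.05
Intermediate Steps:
T = -6 (T = 0 - 6 = -6)
-23*T + 1/(68 - 48) = -23*(-6) + 1/(68 - 48) = 138 + 1/20 = 2761/20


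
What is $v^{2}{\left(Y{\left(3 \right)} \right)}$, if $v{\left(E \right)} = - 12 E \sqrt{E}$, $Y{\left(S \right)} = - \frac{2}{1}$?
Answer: $-1152$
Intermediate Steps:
$Y{\left(S \right)} = -2$ ($Y{\left(S \right)} = \left(-2\right) 1 = -2$)
$v{\left(E \right)} = - 12 E^{\frac{3}{2}}$
$v^{2}{\left(Y{\left(3 \right)} \right)} = \left(- 12 \left(-2\right)^{\frac{3}{2}}\right)^{2} = \left(- 12 \left(- 2 i \sqrt{2}\right)\right)^{2} = \left(24 i \sqrt{2}\right)^{2} = -1152$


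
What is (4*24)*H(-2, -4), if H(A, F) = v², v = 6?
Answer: 3456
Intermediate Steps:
H(A, F) = 36 (H(A, F) = 6² = 36)
(4*24)*H(-2, -4) = (4*24)*36 = 96*36 = 3456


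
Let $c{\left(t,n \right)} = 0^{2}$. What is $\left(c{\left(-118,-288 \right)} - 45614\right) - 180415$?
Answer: $-226029$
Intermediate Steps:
$c{\left(t,n \right)} = 0$
$\left(c{\left(-118,-288 \right)} - 45614\right) - 180415 = \left(0 - 45614\right) - 180415 = \left(0 - 45614\right) + \left(-187013 + 6598\right) = -45614 - 180415 = -226029$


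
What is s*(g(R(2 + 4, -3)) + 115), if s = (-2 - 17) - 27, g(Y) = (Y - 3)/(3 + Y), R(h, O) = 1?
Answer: -5267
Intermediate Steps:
g(Y) = (-3 + Y)/(3 + Y)
s = -46 (s = -19 - 27 = -46)
s*(g(R(2 + 4, -3)) + 115) = -46*((-3 + 1)/(3 + 1) + 115) = -46*(-2/4 + 115) = -46*((1/4)*(-2) + 115) = -46*(-1/2 + 115) = -46*229/2 = -5267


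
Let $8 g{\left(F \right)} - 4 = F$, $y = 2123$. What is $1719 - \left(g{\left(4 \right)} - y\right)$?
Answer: $3841$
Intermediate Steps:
$g{\left(F \right)} = \frac{1}{2} + \frac{F}{8}$
$1719 - \left(g{\left(4 \right)} - y\right) = 1719 - \left(\left(\frac{1}{2} + \frac{1}{8} \cdot 4\right) - 2123\right) = 1719 - \left(\left(\frac{1}{2} + \frac{1}{2}\right) - 2123\right) = 1719 - \left(1 - 2123\right) = 1719 - -2122 = 1719 + 2122 = 3841$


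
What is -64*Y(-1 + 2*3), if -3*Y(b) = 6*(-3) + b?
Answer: -832/3 ≈ -277.33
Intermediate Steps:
Y(b) = 6 - b/3 (Y(b) = -(6*(-3) + b)/3 = -(-18 + b)/3 = 6 - b/3)
-64*Y(-1 + 2*3) = -64*(6 - (-1 + 2*3)/3) = -64*(6 - (-1 + 6)/3) = -64*(6 - 1/3*5) = -64*(6 - 5/3) = -64*13/3 = -832/3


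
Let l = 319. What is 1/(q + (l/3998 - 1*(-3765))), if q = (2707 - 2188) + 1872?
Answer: 3998/24612007 ≈ 0.00016244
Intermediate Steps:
q = 2391 (q = 519 + 1872 = 2391)
1/(q + (l/3998 - 1*(-3765))) = 1/(2391 + (319/3998 - 1*(-3765))) = 1/(2391 + (319*(1/3998) + 3765)) = 1/(2391 + (319/3998 + 3765)) = 1/(2391 + 15052789/3998) = 1/(24612007/3998) = 3998/24612007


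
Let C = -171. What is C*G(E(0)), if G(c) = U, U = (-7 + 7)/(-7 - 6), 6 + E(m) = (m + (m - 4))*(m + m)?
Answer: 0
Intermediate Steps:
E(m) = -6 + 2*m*(-4 + 2*m) (E(m) = -6 + (m + (m - 4))*(m + m) = -6 + (m + (-4 + m))*(2*m) = -6 + (-4 + 2*m)*(2*m) = -6 + 2*m*(-4 + 2*m))
U = 0 (U = 0/(-13) = 0*(-1/13) = 0)
G(c) = 0
C*G(E(0)) = -171*0 = 0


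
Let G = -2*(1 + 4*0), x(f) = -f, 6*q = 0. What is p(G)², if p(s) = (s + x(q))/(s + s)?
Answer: ¼ ≈ 0.25000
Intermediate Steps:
q = 0 (q = (⅙)*0 = 0)
G = -2 (G = -2*(1 + 0) = -2*1 = -2)
p(s) = ½ (p(s) = (s - 1*0)/(s + s) = (s + 0)/((2*s)) = s*(1/(2*s)) = ½)
p(G)² = (½)² = ¼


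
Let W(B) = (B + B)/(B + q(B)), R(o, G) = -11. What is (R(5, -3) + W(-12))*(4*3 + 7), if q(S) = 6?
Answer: -133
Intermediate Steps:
W(B) = 2*B/(6 + B) (W(B) = (B + B)/(B + 6) = (2*B)/(6 + B) = 2*B/(6 + B))
(R(5, -3) + W(-12))*(4*3 + 7) = (-11 + 2*(-12)/(6 - 12))*(4*3 + 7) = (-11 + 2*(-12)/(-6))*(12 + 7) = (-11 + 2*(-12)*(-⅙))*19 = (-11 + 4)*19 = -7*19 = -133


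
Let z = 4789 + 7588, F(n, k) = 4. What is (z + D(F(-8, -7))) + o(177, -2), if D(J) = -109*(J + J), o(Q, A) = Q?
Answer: 11682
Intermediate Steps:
D(J) = -218*J
z = 12377
(z + D(F(-8, -7))) + o(177, -2) = (12377 - 218*4) + 177 = (12377 - 872) + 177 = 11505 + 177 = 11682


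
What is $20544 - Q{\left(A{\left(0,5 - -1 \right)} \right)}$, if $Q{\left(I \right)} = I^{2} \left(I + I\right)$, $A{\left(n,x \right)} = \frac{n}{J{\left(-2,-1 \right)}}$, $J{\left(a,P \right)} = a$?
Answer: $20544$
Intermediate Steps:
$A{\left(n,x \right)} = - \frac{n}{2}$ ($A{\left(n,x \right)} = \frac{n}{-2} = n \left(- \frac{1}{2}\right) = - \frac{n}{2}$)
$Q{\left(I \right)} = 2 I^{3}$ ($Q{\left(I \right)} = I^{2} \cdot 2 I = 2 I^{3}$)
$20544 - Q{\left(A{\left(0,5 - -1 \right)} \right)} = 20544 - 2 \left(\left(- \frac{1}{2}\right) 0\right)^{3} = 20544 - 2 \cdot 0^{3} = 20544 - 2 \cdot 0 = 20544 - 0 = 20544 + 0 = 20544$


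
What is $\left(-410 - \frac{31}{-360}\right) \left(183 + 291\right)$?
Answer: $- \frac{11657951}{60} \approx -1.943 \cdot 10^{5}$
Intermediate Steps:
$\left(-410 - \frac{31}{-360}\right) \left(183 + 291\right) = \left(-410 - - \frac{31}{360}\right) 474 = \left(-410 + \frac{31}{360}\right) 474 = \left(- \frac{147569}{360}\right) 474 = - \frac{11657951}{60}$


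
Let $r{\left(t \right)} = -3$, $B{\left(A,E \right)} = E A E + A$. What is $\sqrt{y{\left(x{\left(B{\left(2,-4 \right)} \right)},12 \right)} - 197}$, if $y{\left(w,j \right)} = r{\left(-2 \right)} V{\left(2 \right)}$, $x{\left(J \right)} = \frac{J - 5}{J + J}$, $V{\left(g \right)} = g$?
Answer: $i \sqrt{203} \approx 14.248 i$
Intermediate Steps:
$B{\left(A,E \right)} = A + A E^{2}$ ($B{\left(A,E \right)} = A E E + A = A E^{2} + A = A + A E^{2}$)
$x{\left(J \right)} = \frac{-5 + J}{2 J}$
$y{\left(w,j \right)} = -6$ ($y{\left(w,j \right)} = \left(-3\right) 2 = -6$)
$\sqrt{y{\left(x{\left(B{\left(2,-4 \right)} \right)},12 \right)} - 197} = \sqrt{-6 - 197} = \sqrt{-203} = i \sqrt{203}$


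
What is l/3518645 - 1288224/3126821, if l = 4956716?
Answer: 10965960743356/11002173077545 ≈ 0.99671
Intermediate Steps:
l/3518645 - 1288224/3126821 = 4956716/3518645 - 1288224/3126821 = 10965960743356/11002173077545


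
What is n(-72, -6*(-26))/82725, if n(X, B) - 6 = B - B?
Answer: 2/27575 ≈ 7.2529e-5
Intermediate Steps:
n(X, B) = 6 (n(X, B) = 6 + (B - B) = 6 + 0 = 6)
n(-72, -6*(-26))/82725 = 6/82725 = 6*(1/82725) = 2/27575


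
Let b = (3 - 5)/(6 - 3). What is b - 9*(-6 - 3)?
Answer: 241/3 ≈ 80.333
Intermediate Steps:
b = -⅔ (b = -2/3 = -2*⅓ = -⅔ ≈ -0.66667)
b - 9*(-6 - 3) = -⅔ - 9*(-6 - 3) = -⅔ - 9*(-9) = -⅔ + 81 = 241/3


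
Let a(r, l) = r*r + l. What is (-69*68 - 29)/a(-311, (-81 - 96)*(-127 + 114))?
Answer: -4721/99022 ≈ -0.047676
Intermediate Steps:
a(r, l) = l + r**2 (a(r, l) = r**2 + l = l + r**2)
(-69*68 - 29)/a(-311, (-81 - 96)*(-127 + 114)) = (-69*68 - 29)/((-81 - 96)*(-127 + 114) + (-311)**2) = (-4692 - 29)/(-177*(-13) + 96721) = -4721/(2301 + 96721) = -4721/99022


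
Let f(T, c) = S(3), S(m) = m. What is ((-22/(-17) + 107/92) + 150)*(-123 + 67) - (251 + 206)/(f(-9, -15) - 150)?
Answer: -490537007/57477 ≈ -8534.5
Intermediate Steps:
f(T, c) = 3
((-22/(-17) + 107/92) + 150)*(-123 + 67) - (251 + 206)/(f(-9, -15) - 150) = ((-22/(-17) + 107/92) + 150)*(-123 + 67) - (251 + 206)/(3 - 150) = ((-22*(-1/17) + 107*(1/92)) + 150)*(-56) - 457/(-147) = ((22/17 + 107/92) + 150)*(-56) - 457*(-1)/147 = (3843/1564 + 150)*(-56) - 1*(-457/147) = (238443/1564)*(-56) + 457/147 = -3338202/391 + 457/147 = -490537007/57477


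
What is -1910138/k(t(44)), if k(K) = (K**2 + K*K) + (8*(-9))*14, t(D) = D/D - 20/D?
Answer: 115563349/60948 ≈ 1896.1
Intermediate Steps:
t(D) = 1 - 20/D
k(K) = -1008 + 2*K**2 (k(K) = (K**2 + K**2) - 72*14 = 2*K**2 - 1008 = -1008 + 2*K**2)
-1910138/k(t(44)) = -1910138/(-1008 + 2*((-20 + 44)/44)**2) = -1910138/(-1008 + 2*((1/44)*24)**2) = -1910138/(-1008 + 2*(6/11)**2) = -1910138/(-1008 + 2*(36/121)) = -1910138/(-1008 + 72/121) = -1910138/(-121896/121) = -1910138*(-121/121896) = 115563349/60948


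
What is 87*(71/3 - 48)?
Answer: -2117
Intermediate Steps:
87*(71/3 - 48) = 87*(-73/3) = -2117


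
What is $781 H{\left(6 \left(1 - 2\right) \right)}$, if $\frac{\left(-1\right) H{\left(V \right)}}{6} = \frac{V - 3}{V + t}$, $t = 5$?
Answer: $-42174$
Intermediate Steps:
$H{\left(V \right)} = - \frac{6 \left(-3 + V\right)}{5 + V}$ ($H{\left(V \right)} = - 6 \frac{V - 3}{V + 5} = - 6 \frac{-3 + V}{5 + V} = - \frac{6 \left(-3 + V\right)}{5 + V}$)
$781 H{\left(6 \left(1 - 2\right) \right)} = 781 \frac{6 \left(3 - 6 \left(1 - 2\right)\right)}{5 + 6 \left(1 - 2\right)} = 781 \frac{6 \left(3 - 6 \left(-1\right)\right)}{5 + 6 \left(-1\right)} = 781 \frac{6 \left(3 - -6\right)}{5 - 6} = 781 \frac{6 \left(3 + 6\right)}{-1} = 781 \cdot 6 \left(-1\right) 9 = 781 \left(-54\right) = -42174$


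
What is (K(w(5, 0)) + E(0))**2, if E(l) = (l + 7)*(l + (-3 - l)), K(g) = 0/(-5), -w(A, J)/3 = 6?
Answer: 441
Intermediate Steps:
w(A, J) = -18 (w(A, J) = -3*6 = -18)
K(g) = 0 (K(g) = 0*(-1/5) = 0)
E(l) = -21 - 3*l (E(l) = (7 + l)*(-3) = -21 - 3*l)
(K(w(5, 0)) + E(0))**2 = (0 + (-21 - 3*0))**2 = (0 + (-21 + 0))**2 = (0 - 21)**2 = (-21)**2 = 441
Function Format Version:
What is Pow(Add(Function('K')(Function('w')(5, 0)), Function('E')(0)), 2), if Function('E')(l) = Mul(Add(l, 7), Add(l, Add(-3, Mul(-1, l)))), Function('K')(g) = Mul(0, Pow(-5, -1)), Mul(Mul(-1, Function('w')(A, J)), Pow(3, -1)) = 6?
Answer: 441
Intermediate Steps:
Function('w')(A, J) = -18 (Function('w')(A, J) = Mul(-3, 6) = -18)
Function('K')(g) = 0 (Function('K')(g) = Mul(0, Rational(-1, 5)) = 0)
Function('E')(l) = Add(-21, Mul(-3, l)) (Function('E')(l) = Mul(Add(7, l), -3) = Add(-21, Mul(-3, l)))
Pow(Add(Function('K')(Function('w')(5, 0)), Function('E')(0)), 2) = Pow(Add(0, Add(-21, Mul(-3, 0))), 2) = Pow(Add(0, Add(-21, 0)), 2) = Pow(Add(0, -21), 2) = Pow(-21, 2) = 441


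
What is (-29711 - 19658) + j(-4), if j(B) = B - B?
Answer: -49369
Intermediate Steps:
j(B) = 0
(-29711 - 19658) + j(-4) = (-29711 - 19658) + 0 = -49369 + 0 = -49369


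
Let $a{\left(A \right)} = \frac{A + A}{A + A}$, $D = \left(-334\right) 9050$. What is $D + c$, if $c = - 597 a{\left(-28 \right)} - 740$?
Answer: $-3024037$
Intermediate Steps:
$D = -3022700$
$a{\left(A \right)} = 1$ ($a{\left(A \right)} = \frac{2 A}{2 A} = 2 A \frac{1}{2 A} = 1$)
$c = -1337$ ($c = \left(-597\right) 1 - 740 = -597 - 740 = -1337$)
$D + c = -3022700 - 1337 = -3024037$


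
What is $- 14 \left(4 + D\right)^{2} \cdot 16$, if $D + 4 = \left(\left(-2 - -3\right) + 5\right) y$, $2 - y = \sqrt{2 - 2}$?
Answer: $-32256$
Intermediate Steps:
$y = 2$ ($y = 2 - \sqrt{2 - 2} = 2 - \sqrt{0} = 2 - 0 = 2 + 0 = 2$)
$D = 8$ ($D = -4 + \left(\left(-2 - -3\right) + 5\right) 2 = -4 + \left(\left(-2 + 3\right) + 5\right) 2 = -4 + \left(1 + 5\right) 2 = -4 + 6 \cdot 2 = -4 + 12 = 8$)
$- 14 \left(4 + D\right)^{2} \cdot 16 = - 14 \left(4 + 8\right)^{2} \cdot 16 = - 14 \cdot 12^{2} \cdot 16 = \left(-14\right) 144 \cdot 16 = \left(-2016\right) 16 = -32256$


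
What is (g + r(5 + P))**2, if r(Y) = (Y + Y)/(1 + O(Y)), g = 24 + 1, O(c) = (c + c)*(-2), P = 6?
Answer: 1108809/1849 ≈ 599.68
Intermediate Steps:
O(c) = -4*c (O(c) = (2*c)*(-2) = -4*c)
g = 25
r(Y) = 2*Y/(1 - 4*Y) (r(Y) = (Y + Y)/(1 - 4*Y) = (2*Y)/(1 - 4*Y) = 2*Y/(1 - 4*Y))
(g + r(5 + P))**2 = (25 - 2*(5 + 6)/(-1 + 4*(5 + 6)))**2 = (25 - 2*11/(-1 + 4*11))**2 = (25 - 2*11/(-1 + 44))**2 = (25 - 2*11/43)**2 = (25 - 2*11*1/43)**2 = (25 - 22/43)**2 = (1053/43)**2 = 1108809/1849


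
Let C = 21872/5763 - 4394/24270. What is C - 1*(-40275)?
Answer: 938948268928/23311335 ≈ 40279.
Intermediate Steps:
C = 84251803/23311335 (C = 21872*(1/5763) - 4394*1/24270 = 21872/5763 - 2197/12135 = 84251803/23311335 ≈ 3.6142)
C - 1*(-40275) = 84251803/23311335 - 1*(-40275) = 84251803/23311335 + 40275 = 938948268928/23311335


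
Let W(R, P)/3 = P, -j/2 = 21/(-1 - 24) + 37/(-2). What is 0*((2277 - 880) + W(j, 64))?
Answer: 0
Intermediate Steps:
j = 967/25 (j = -2*(21/(-1 - 24) + 37/(-2)) = -2*(21/(-25) + 37*(-½)) = -2*(21*(-1/25) - 37/2) = -2*(-21/25 - 37/2) = -2*(-967/50) = 967/25 ≈ 38.680)
W(R, P) = 3*P
0*((2277 - 880) + W(j, 64)) = 0*((2277 - 880) + 3*64) = 0*(1397 + 192) = 0*1589 = 0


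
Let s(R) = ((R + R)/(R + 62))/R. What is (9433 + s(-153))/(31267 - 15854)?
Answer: 858401/1402583 ≈ 0.61201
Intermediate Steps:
s(R) = 2/(62 + R) (s(R) = ((2*R)/(62 + R))/R = (2*R/(62 + R))/R = 2/(62 + R))
(9433 + s(-153))/(31267 - 15854) = (9433 + 2/(62 - 153))/(31267 - 15854) = (9433 + 2/(-91))/15413 = (9433 + 2*(-1/91))*(1/15413) = (9433 - 2/91)*(1/15413) = (858401/91)*(1/15413) = 858401/1402583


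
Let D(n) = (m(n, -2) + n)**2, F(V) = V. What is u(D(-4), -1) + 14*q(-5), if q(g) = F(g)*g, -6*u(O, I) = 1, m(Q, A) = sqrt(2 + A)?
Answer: 2099/6 ≈ 349.83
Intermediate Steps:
D(n) = n**2 (D(n) = (sqrt(2 - 2) + n)**2 = (sqrt(0) + n)**2 = (0 + n)**2 = n**2)
u(O, I) = -1/6 (u(O, I) = -1/6*1 = -1/6)
q(g) = g**2 (q(g) = g*g = g**2)
u(D(-4), -1) + 14*q(-5) = -1/6 + 14*(-5)**2 = -1/6 + 14*25 = -1/6 + 350 = 2099/6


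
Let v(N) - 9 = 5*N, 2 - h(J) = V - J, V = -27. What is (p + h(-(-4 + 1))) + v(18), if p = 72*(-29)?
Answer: -1957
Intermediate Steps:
h(J) = 29 + J (h(J) = 2 - (-27 - J) = 2 + (27 + J) = 29 + J)
p = -2088
v(N) = 9 + 5*N
(p + h(-(-4 + 1))) + v(18) = (-2088 + (29 - (-4 + 1))) + (9 + 5*18) = (-2088 + (29 - 1*(-3))) + (9 + 90) = (-2088 + (29 + 3)) + 99 = (-2088 + 32) + 99 = -2056 + 99 = -1957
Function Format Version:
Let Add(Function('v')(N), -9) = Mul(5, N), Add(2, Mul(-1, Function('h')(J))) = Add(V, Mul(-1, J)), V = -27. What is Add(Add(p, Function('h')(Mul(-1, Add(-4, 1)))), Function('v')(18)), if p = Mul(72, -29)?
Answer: -1957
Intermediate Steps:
Function('h')(J) = Add(29, J) (Function('h')(J) = Add(2, Mul(-1, Add(-27, Mul(-1, J)))) = Add(2, Add(27, J)) = Add(29, J))
p = -2088
Function('v')(N) = Add(9, Mul(5, N))
Add(Add(p, Function('h')(Mul(-1, Add(-4, 1)))), Function('v')(18)) = Add(Add(-2088, Add(29, Mul(-1, Add(-4, 1)))), Add(9, Mul(5, 18))) = Add(Add(-2088, Add(29, Mul(-1, -3))), Add(9, 90)) = Add(Add(-2088, Add(29, 3)), 99) = Add(Add(-2088, 32), 99) = Add(-2056, 99) = -1957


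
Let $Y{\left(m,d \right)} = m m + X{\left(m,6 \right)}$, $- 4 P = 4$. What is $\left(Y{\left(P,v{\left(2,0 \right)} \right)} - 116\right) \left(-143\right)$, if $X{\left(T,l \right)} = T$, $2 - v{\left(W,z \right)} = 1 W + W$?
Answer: $16588$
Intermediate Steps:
$v{\left(W,z \right)} = 2 - 2 W$ ($v{\left(W,z \right)} = 2 - \left(1 W + W\right) = 2 - \left(W + W\right) = 2 - 2 W$)
$P = -1$ ($P = \left(- \frac{1}{4}\right) 4 = -1$)
$Y{\left(m,d \right)} = m + m^{2}$ ($Y{\left(m,d \right)} = m m + m = m^{2} + m = m + m^{2}$)
$\left(Y{\left(P,v{\left(2,0 \right)} \right)} - 116\right) \left(-143\right) = \left(- (1 - 1) - 116\right) \left(-143\right) = \left(\left(-1\right) 0 - 116\right) \left(-143\right) = \left(0 - 116\right) \left(-143\right) = \left(-116\right) \left(-143\right) = 16588$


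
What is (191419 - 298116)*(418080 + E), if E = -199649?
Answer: -23305932407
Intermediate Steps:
(191419 - 298116)*(418080 + E) = (191419 - 298116)*(418080 - 199649) = -106697*218431 = -23305932407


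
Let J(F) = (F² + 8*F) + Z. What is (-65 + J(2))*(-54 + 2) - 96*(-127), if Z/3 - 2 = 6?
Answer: 13284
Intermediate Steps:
Z = 24 (Z = 6 + 3*6 = 6 + 18 = 24)
J(F) = 24 + F² + 8*F (J(F) = (F² + 8*F) + 24 = 24 + F² + 8*F)
(-65 + J(2))*(-54 + 2) - 96*(-127) = (-65 + (24 + 2² + 8*2))*(-54 + 2) - 96*(-127) = (-65 + (24 + 4 + 16))*(-52) + 12192 = (-65 + 44)*(-52) + 12192 = -21*(-52) + 12192 = 1092 + 12192 = 13284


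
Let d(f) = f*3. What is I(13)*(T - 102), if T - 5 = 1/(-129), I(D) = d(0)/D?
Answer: 0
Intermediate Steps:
d(f) = 3*f
I(D) = 0 (I(D) = (3*0)/D = 0/D = 0)
T = 644/129 (T = 5 + 1/(-129) = 5 - 1/129 = 644/129 ≈ 4.9922)
I(13)*(T - 102) = 0*(644/129 - 102) = 0*(-12514/129) = 0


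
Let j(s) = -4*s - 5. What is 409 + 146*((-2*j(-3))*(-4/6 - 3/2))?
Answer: 14513/3 ≈ 4837.7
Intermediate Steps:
j(s) = -5 - 4*s
409 + 146*((-2*j(-3))*(-4/6 - 3/2)) = 409 + 146*((-2*(-5 - 4*(-3)))*(-4/6 - 3/2)) = 409 + 146*((-2*(-5 + 12))*(-4*1/6 - 3*1/2)) = 409 + 146*((-2*7)*(-2/3 - 3/2)) = 409 + 146*(-14*(-13/6)) = 409 + 146*(91/3) = 409 + 13286/3 = 14513/3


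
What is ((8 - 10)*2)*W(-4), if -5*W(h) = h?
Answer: -16/5 ≈ -3.2000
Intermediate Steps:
W(h) = -h/5
((8 - 10)*2)*W(-4) = ((8 - 10)*2)*(-1/5*(-4)) = -2*2*(4/5) = -4*4/5 = -16/5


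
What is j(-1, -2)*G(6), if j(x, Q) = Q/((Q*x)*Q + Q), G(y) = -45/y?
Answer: -5/2 ≈ -2.5000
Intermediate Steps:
G(y) = -45/y
j(x, Q) = Q/(Q + x*Q²) (j(x, Q) = Q/(x*Q² + Q) = Q/(Q + x*Q²))
j(-1, -2)*G(6) = (-45/6)/(1 - 2*(-1)) = (-45*⅙)/(1 + 2) = -15/2/3 = (⅓)*(-15/2) = -5/2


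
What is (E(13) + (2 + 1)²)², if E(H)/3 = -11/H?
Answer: 7056/169 ≈ 41.751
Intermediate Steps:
E(H) = -33/H (E(H) = 3*(-11/H) = -33/H)
(E(13) + (2 + 1)²)² = (-33/13 + (2 + 1)²)² = (-33*1/13 + 3²)² = (-33/13 + 9)² = (84/13)² = 7056/169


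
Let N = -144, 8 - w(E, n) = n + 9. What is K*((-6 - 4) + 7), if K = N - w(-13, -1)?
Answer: 432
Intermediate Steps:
w(E, n) = -1 - n (w(E, n) = 8 - (n + 9) = 8 - (9 + n) = 8 + (-9 - n) = -1 - n)
K = -144 (K = -144 - (-1 - 1*(-1)) = -144 - (-1 + 1) = -144 - 1*0 = -144 + 0 = -144)
K*((-6 - 4) + 7) = -144*((-6 - 4) + 7) = -144*(-10 + 7) = -144*(-3) = 432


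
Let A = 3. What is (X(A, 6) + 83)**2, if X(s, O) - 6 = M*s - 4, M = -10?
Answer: 3025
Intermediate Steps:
X(s, O) = 2 - 10*s (X(s, O) = 6 + (-10*s - 4) = 6 + (-4 - 10*s) = 2 - 10*s)
(X(A, 6) + 83)**2 = ((2 - 10*3) + 83)**2 = ((2 - 30) + 83)**2 = (-28 + 83)**2 = 55**2 = 3025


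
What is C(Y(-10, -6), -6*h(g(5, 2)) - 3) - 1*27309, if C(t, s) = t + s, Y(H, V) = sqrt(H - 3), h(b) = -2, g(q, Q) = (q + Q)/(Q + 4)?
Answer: -27300 + I*sqrt(13) ≈ -27300.0 + 3.6056*I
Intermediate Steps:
g(q, Q) = (Q + q)/(4 + Q)
Y(H, V) = sqrt(-3 + H)
C(t, s) = s + t
C(Y(-10, -6), -6*h(g(5, 2)) - 3) - 1*27309 = ((-6*(-2) - 3) + sqrt(-3 - 10)) - 1*27309 = ((12 - 3) + sqrt(-13)) - 27309 = (9 + I*sqrt(13)) - 27309 = -27300 + I*sqrt(13)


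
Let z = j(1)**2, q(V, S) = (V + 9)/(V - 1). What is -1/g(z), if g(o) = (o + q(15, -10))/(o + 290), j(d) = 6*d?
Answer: -1141/132 ≈ -8.6439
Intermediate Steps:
q(V, S) = (9 + V)/(-1 + V)
z = 36 (z = (6*1)**2 = 6**2 = 36)
g(o) = (12/7 + o)/(290 + o) (g(o) = (o + (9 + 15)/(-1 + 15))/(o + 290) = (o + 24/14)/(290 + o) = (o + (1/14)*24)/(290 + o) = (o + 12/7)/(290 + o) = (12/7 + o)/(290 + o))
-1/g(z) = -1/((12/7 + 36)/(290 + 36)) = -1/((264/7)/326) = -1/((1/326)*(264/7)) = -1/132/1141 = -1*1141/132 = -1141/132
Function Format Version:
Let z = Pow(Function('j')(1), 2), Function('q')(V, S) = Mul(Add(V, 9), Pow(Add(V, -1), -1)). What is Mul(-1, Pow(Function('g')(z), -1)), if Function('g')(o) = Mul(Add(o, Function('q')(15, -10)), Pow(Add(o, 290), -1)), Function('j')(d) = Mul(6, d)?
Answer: Rational(-1141, 132) ≈ -8.6439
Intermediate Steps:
Function('q')(V, S) = Mul(Pow(Add(-1, V), -1), Add(9, V)) (Function('q')(V, S) = Mul(Add(9, V), Pow(Add(-1, V), -1)) = Mul(Pow(Add(-1, V), -1), Add(9, V)))
z = 36 (z = Pow(Mul(6, 1), 2) = Pow(6, 2) = 36)
Function('g')(o) = Mul(Pow(Add(290, o), -1), Add(Rational(12, 7), o)) (Function('g')(o) = Mul(Add(o, Mul(Pow(Add(-1, 15), -1), Add(9, 15))), Pow(Add(o, 290), -1)) = Mul(Add(o, Mul(Pow(14, -1), 24)), Pow(Add(290, o), -1)) = Mul(Add(o, Mul(Rational(1, 14), 24)), Pow(Add(290, o), -1)) = Mul(Add(o, Rational(12, 7)), Pow(Add(290, o), -1)) = Mul(Add(Rational(12, 7), o), Pow(Add(290, o), -1)) = Mul(Pow(Add(290, o), -1), Add(Rational(12, 7), o)))
Mul(-1, Pow(Function('g')(z), -1)) = Mul(-1, Pow(Mul(Pow(Add(290, 36), -1), Add(Rational(12, 7), 36)), -1)) = Mul(-1, Pow(Mul(Pow(326, -1), Rational(264, 7)), -1)) = Mul(-1, Pow(Mul(Rational(1, 326), Rational(264, 7)), -1)) = Mul(-1, Pow(Rational(132, 1141), -1)) = Mul(-1, Rational(1141, 132)) = Rational(-1141, 132)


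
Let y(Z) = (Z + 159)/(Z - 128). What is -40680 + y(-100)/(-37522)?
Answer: -348018050821/8555016 ≈ -40680.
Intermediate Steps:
y(Z) = (159 + Z)/(-128 + Z)
-40680 + y(-100)/(-37522) = -40680 + ((159 - 100)/(-128 - 100))/(-37522) = -40680 + (59/(-228))*(-1/37522) = -40680 - 1/228*59*(-1/37522) = -40680 - 59/228*(-1/37522) = -40680 + 59/8555016 = -348018050821/8555016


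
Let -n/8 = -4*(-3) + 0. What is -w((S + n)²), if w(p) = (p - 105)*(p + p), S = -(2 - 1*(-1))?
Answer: -190060992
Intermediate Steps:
n = -96 (n = -8*(-4*(-3) + 0) = -8*(12 + 0) = -8*12 = -96)
S = -3 (S = -(2 + 1) = -1*3 = -3)
w(p) = 2*p*(-105 + p) (w(p) = (-105 + p)*(2*p) = 2*p*(-105 + p))
-w((S + n)²) = -2*(-3 - 96)²*(-105 + (-3 - 96)²) = -2*(-99)²*(-105 + (-99)²) = -2*9801*(-105 + 9801) = -2*9801*9696 = -1*190060992 = -190060992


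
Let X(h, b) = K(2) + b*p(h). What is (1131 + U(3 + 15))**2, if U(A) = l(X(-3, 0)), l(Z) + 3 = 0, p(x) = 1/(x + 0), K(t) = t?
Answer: 1272384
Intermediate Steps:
p(x) = 1/x
X(h, b) = 2 + b/h
l(Z) = -3 (l(Z) = -3 + 0 = -3)
U(A) = -3
(1131 + U(3 + 15))**2 = (1131 - 3)**2 = 1128**2 = 1272384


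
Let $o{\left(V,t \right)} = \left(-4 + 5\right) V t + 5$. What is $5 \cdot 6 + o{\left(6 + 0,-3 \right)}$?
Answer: $17$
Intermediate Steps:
$o{\left(V,t \right)} = 5 + V t$ ($o{\left(V,t \right)} = 1 V t + 5 = V t + 5 = 5 + V t$)
$5 \cdot 6 + o{\left(6 + 0,-3 \right)} = 5 \cdot 6 + \left(5 + \left(6 + 0\right) \left(-3\right)\right) = 30 + \left(5 + 6 \left(-3\right)\right) = 30 + \left(5 - 18\right) = 30 - 13 = 17$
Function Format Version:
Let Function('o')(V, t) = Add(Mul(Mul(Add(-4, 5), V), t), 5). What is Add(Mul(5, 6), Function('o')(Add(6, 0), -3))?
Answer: 17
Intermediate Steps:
Function('o')(V, t) = Add(5, Mul(V, t)) (Function('o')(V, t) = Add(Mul(Mul(1, V), t), 5) = Add(Mul(V, t), 5) = Add(5, Mul(V, t)))
Add(Mul(5, 6), Function('o')(Add(6, 0), -3)) = Add(Mul(5, 6), Add(5, Mul(Add(6, 0), -3))) = Add(30, Add(5, Mul(6, -3))) = Add(30, Add(5, -18)) = Add(30, -13) = 17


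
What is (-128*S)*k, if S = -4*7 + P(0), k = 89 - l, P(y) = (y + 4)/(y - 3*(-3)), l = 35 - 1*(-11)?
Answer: 1364992/9 ≈ 1.5167e+5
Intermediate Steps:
l = 46 (l = 35 + 11 = 46)
P(y) = (4 + y)/(9 + y) (P(y) = (4 + y)/(y + 9) = (4 + y)/(9 + y))
k = 43 (k = 89 - 1*46 = 89 - 46 = 43)
S = -248/9 (S = -4*7 + (4 + 0)/(9 + 0) = -28 + 4/9 = -248/9 ≈ -27.556)
(-128*S)*k = -128*(-248/9)*43 = (31744/9)*43 = 1364992/9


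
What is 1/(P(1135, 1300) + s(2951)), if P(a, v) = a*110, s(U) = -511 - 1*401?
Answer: 1/123938 ≈ 8.0685e-6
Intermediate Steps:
s(U) = -912 (s(U) = -511 - 401 = -912)
P(a, v) = 110*a
1/(P(1135, 1300) + s(2951)) = 1/(110*1135 - 912) = 1/(124850 - 912) = 1/123938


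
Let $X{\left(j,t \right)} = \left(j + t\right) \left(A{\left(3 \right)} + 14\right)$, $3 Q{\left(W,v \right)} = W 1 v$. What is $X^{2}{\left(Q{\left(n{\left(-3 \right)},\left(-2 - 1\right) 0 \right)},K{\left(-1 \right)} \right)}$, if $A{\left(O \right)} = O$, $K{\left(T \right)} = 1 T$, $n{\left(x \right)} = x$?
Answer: $289$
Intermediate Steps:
$K{\left(T \right)} = T$
$Q{\left(W,v \right)} = \frac{W v}{3}$ ($Q{\left(W,v \right)} = \frac{W 1 v}{3} = \frac{W v}{3}$)
$X{\left(j,t \right)} = 17 j + 17 t$ ($X{\left(j,t \right)} = \left(j + t\right) \left(3 + 14\right) = \left(j + t\right) 17 = 17 j + 17 t$)
$X^{2}{\left(Q{\left(n{\left(-3 \right)},\left(-2 - 1\right) 0 \right)},K{\left(-1 \right)} \right)} = \left(17 \cdot \frac{1}{3} \left(-3\right) \left(-2 - 1\right) 0 + 17 \left(-1\right)\right)^{2} = \left(17 \cdot \frac{1}{3} \left(-3\right) \left(\left(-3\right) 0\right) - 17\right)^{2} = \left(17 \cdot \frac{1}{3} \left(-3\right) 0 - 17\right)^{2} = \left(17 \cdot 0 - 17\right)^{2} = \left(0 - 17\right)^{2} = \left(-17\right)^{2} = 289$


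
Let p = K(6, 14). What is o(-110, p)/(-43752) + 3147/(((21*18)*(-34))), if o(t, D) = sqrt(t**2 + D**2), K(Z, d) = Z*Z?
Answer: -1049/4284 - sqrt(3349)/21876 ≈ -0.24751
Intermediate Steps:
K(Z, d) = Z**2
p = 36 (p = 6**2 = 36)
o(t, D) = sqrt(D**2 + t**2)
o(-110, p)/(-43752) + 3147/(((21*18)*(-34))) = sqrt(36**2 + (-110)**2)/(-43752) + 3147/(((21*18)*(-34))) = sqrt(1296 + 12100)*(-1/43752) + 3147/((378*(-34))) = sqrt(13396)*(-1/43752) + 3147/(-12852) = (2*sqrt(3349))*(-1/43752) + 3147*(-1/12852) = -sqrt(3349)/21876 - 1049/4284 = -1049/4284 - sqrt(3349)/21876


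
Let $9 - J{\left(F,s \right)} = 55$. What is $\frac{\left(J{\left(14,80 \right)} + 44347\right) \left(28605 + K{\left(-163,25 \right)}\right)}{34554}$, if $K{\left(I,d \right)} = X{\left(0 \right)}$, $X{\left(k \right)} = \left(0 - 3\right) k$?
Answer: $\frac{422410035}{11518} \approx 36674.0$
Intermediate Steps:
$J{\left(F,s \right)} = -46$ ($J{\left(F,s \right)} = 9 - 55 = -46$)
$X{\left(k \right)} = - 3 k$ ($X{\left(k \right)} = \left(0 - 3\right) k = - 3 k$)
$K{\left(I,d \right)} = 0$ ($K{\left(I,d \right)} = \left(-3\right) 0 = 0$)
$\frac{\left(J{\left(14,80 \right)} + 44347\right) \left(28605 + K{\left(-163,25 \right)}\right)}{34554} = \frac{\left(-46 + 44347\right) \left(28605 + 0\right)}{34554} = 44301 \cdot 28605 \cdot \frac{1}{34554} = 1267230105 \cdot \frac{1}{34554} = \frac{422410035}{11518}$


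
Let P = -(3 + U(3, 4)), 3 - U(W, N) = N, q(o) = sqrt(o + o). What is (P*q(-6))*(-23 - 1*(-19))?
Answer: 16*I*sqrt(3) ≈ 27.713*I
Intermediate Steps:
q(o) = sqrt(2)*sqrt(o) (q(o) = sqrt(2*o) = sqrt(2)*sqrt(o))
U(W, N) = 3 - N
P = -2 (P = -(3 + (3 - 1*4)) = -(3 + (3 - 4)) = -(3 - 1) = -1*2 = -2)
(P*q(-6))*(-23 - 1*(-19)) = (-2*sqrt(2)*sqrt(-6))*(-23 - 1*(-19)) = (-2*sqrt(2)*I*sqrt(6))*(-23 + 19) = -4*I*sqrt(3)*(-4) = 16*I*sqrt(3)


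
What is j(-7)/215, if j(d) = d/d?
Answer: 1/215 ≈ 0.0046512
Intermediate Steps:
j(d) = 1
j(-7)/215 = 1/215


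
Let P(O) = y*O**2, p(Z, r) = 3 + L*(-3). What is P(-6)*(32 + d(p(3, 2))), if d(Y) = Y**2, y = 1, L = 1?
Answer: 1152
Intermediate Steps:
p(Z, r) = 0 (p(Z, r) = 3 + 1*(-3) = 3 - 3 = 0)
P(O) = O**2 (P(O) = 1*O**2 = O**2)
P(-6)*(32 + d(p(3, 2))) = (-6)**2*(32 + 0**2) = 36*(32 + 0) = 36*32 = 1152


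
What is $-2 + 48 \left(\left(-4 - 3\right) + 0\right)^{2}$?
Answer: $2350$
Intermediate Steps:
$-2 + 48 \left(\left(-4 - 3\right) + 0\right)^{2} = -2 + 48 \left(-7 + 0\right)^{2} = -2 + 48 \left(-7\right)^{2} = -2 + 48 \cdot 49 = -2 + 2352 = 2350$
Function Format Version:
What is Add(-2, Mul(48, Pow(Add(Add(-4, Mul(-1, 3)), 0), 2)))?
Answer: 2350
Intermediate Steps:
Add(-2, Mul(48, Pow(Add(Add(-4, Mul(-1, 3)), 0), 2))) = Add(-2, Mul(48, Pow(Add(Add(-4, -3), 0), 2))) = Add(-2, Mul(48, Pow(Add(-7, 0), 2))) = Add(-2, Mul(48, Pow(-7, 2))) = Add(-2, Mul(48, 49)) = Add(-2, 2352) = 2350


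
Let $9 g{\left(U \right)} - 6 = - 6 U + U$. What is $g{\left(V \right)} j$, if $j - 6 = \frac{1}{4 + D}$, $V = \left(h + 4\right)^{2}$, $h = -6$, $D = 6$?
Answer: $- \frac{427}{45} \approx -9.4889$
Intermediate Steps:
$V = 4$ ($V = \left(-6 + 4\right)^{2} = \left(-2\right)^{2} = 4$)
$g{\left(U \right)} = \frac{2}{3} - \frac{5 U}{9}$ ($g{\left(U \right)} = \frac{2}{3} + \frac{- 6 U + U}{9} = \frac{2}{3} + \frac{\left(-5\right) U}{9} = \frac{2}{3} - \frac{5 U}{9}$)
$j = \frac{61}{10}$ ($j = 6 + \frac{1}{4 + 6} = 6 + \frac{1}{10} = \frac{61}{10} \approx 6.1$)
$g{\left(V \right)} j = \left(\frac{2}{3} - \frac{20}{9}\right) \frac{61}{10} = \left(- \frac{14}{9}\right) \frac{61}{10} = - \frac{427}{45}$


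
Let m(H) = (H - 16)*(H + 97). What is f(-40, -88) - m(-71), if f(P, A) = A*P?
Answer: 5782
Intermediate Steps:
m(H) = (-16 + H)*(97 + H)
f(-40, -88) - m(-71) = -88*(-40) - (-1552 + (-71)**2 + 81*(-71)) = 3520 - (-1552 + 5041 - 5751) = 3520 - 1*(-2262) = 3520 + 2262 = 5782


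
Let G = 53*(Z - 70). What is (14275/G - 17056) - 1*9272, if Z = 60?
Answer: -2793623/106 ≈ -26355.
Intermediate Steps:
G = -530 (G = 53*(60 - 70) = 53*(-10) = -530)
(14275/G - 17056) - 1*9272 = (14275/(-530) - 17056) - 1*9272 = (14275*(-1/530) - 17056) - 9272 = (-2855/106 - 17056) - 9272 = -1810791/106 - 9272 = -2793623/106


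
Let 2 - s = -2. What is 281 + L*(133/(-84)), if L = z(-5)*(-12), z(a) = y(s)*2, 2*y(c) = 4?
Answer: 357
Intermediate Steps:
s = 4 (s = 2 - 1*(-2) = 2 + 2 = 4)
y(c) = 2 (y(c) = (1/2)*4 = 2)
z(a) = 4 (z(a) = 2*2 = 4)
L = -48 (L = 4*(-12) = -48)
281 + L*(133/(-84)) = 281 - 6384/(-84) = 281 - 6384*(-1)/84 = 281 - 48*(-19/12) = 281 + 76 = 357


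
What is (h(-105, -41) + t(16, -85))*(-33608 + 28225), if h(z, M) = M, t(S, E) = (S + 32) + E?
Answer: 419874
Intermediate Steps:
t(S, E) = 32 + E + S (t(S, E) = (32 + S) + E = 32 + E + S)
(h(-105, -41) + t(16, -85))*(-33608 + 28225) = (-41 + (32 - 85 + 16))*(-33608 + 28225) = (-41 - 37)*(-5383) = -78*(-5383) = 419874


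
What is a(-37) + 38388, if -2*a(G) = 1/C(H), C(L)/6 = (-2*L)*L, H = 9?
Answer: 74626273/1944 ≈ 38388.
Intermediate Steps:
C(L) = -12*L² (C(L) = 6*((-2*L)*L) = 6*(-2*L²) = -12*L²)
a(G) = 1/1944 (a(G) = -1/(2*((-12*9²))) = -1/(2*((-12*81))) = -½/(-972) = -½*(-1/972) = 1/1944)
a(-37) + 38388 = 1/1944 + 38388 = 74626273/1944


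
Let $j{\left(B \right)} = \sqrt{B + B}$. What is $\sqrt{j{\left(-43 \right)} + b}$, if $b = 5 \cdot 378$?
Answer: $\sqrt{1890 + i \sqrt{86}} \approx 43.474 + 0.1067 i$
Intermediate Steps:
$j{\left(B \right)} = \sqrt{2} \sqrt{B}$ ($j{\left(B \right)} = \sqrt{2 B} = \sqrt{2} \sqrt{B}$)
$b = 1890$
$\sqrt{j{\left(-43 \right)} + b} = \sqrt{\sqrt{2} \sqrt{-43} + 1890} = \sqrt{\sqrt{2} i \sqrt{43} + 1890} = \sqrt{i \sqrt{86} + 1890} = \sqrt{1890 + i \sqrt{86}}$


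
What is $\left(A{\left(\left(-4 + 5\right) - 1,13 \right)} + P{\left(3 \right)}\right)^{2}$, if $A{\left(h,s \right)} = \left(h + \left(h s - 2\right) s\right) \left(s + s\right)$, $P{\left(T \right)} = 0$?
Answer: $456976$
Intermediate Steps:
$A{\left(h,s \right)} = 2 s \left(h + s \left(-2 + h s\right)\right)$ ($A{\left(h,s \right)} = \left(h + \left(-2 + h s\right) s\right) 2 s = \left(h + s \left(-2 + h s\right)\right) 2 s = 2 s \left(h + s \left(-2 + h s\right)\right)$)
$\left(A{\left(\left(-4 + 5\right) - 1,13 \right)} + P{\left(3 \right)}\right)^{2} = \left(2 \cdot 13 \left(\left(\left(-4 + 5\right) - 1\right) - 26 + \left(\left(-4 + 5\right) - 1\right) 13^{2}\right) + 0\right)^{2} = \left(2 \cdot 13 \left(\left(1 - 1\right) - 26 + \left(1 - 1\right) 169\right) + 0\right)^{2} = \left(2 \cdot 13 \left(0 - 26 + 0 \cdot 169\right) + 0\right)^{2} = \left(2 \cdot 13 \left(0 - 26 + 0\right) + 0\right)^{2} = \left(2 \cdot 13 \left(-26\right) + 0\right)^{2} = \left(-676 + 0\right)^{2} = \left(-676\right)^{2} = 456976$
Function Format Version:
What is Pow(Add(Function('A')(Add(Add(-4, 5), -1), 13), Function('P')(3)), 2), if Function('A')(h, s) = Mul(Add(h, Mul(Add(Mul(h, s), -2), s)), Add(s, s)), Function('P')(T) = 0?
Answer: 456976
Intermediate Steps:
Function('A')(h, s) = Mul(2, s, Add(h, Mul(s, Add(-2, Mul(h, s))))) (Function('A')(h, s) = Mul(Add(h, Mul(Add(-2, Mul(h, s)), s)), Mul(2, s)) = Mul(Add(h, Mul(s, Add(-2, Mul(h, s)))), Mul(2, s)) = Mul(2, s, Add(h, Mul(s, Add(-2, Mul(h, s))))))
Pow(Add(Function('A')(Add(Add(-4, 5), -1), 13), Function('P')(3)), 2) = Pow(Add(Mul(2, 13, Add(Add(Add(-4, 5), -1), Mul(-2, 13), Mul(Add(Add(-4, 5), -1), Pow(13, 2)))), 0), 2) = Pow(Add(Mul(2, 13, Add(Add(1, -1), -26, Mul(Add(1, -1), 169))), 0), 2) = Pow(Add(Mul(2, 13, Add(0, -26, Mul(0, 169))), 0), 2) = Pow(Add(Mul(2, 13, Add(0, -26, 0)), 0), 2) = Pow(Add(Mul(2, 13, -26), 0), 2) = Pow(Add(-676, 0), 2) = Pow(-676, 2) = 456976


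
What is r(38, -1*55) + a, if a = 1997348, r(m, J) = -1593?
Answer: 1995755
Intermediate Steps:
r(38, -1*55) + a = -1593 + 1997348 = 1995755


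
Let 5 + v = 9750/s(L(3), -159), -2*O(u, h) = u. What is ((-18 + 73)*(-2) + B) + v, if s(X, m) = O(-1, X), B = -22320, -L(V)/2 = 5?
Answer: -2935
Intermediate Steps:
L(V) = -10 (L(V) = -2*5 = -10)
O(u, h) = -u/2
s(X, m) = ½ (s(X, m) = -½*(-1) = ½)
v = 19495 (v = -5 + 9750/(½) = -5 + 9750*2 = -5 + 19500 = 19495)
((-18 + 73)*(-2) + B) + v = ((-18 + 73)*(-2) - 22320) + 19495 = (55*(-2) - 22320) + 19495 = (-110 - 22320) + 19495 = -22430 + 19495 = -2935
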